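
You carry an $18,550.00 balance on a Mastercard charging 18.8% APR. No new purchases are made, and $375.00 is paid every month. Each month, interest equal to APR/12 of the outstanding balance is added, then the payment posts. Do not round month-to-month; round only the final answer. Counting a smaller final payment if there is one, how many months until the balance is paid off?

96 months

Monthly rate r = 18.8%/12 = 1.56667% = 0.0156667.
Recurrence: B ← B·(1+r) − $375.00.
Month 1: interest $290.62; balance after payment $18,465.62.
Month 2: interest $289.29; balance after payment $18,379.91.
Closed form: n = −ln(1 − rB₀/P)/ln(1+r) = −ln(0.22502)/ln(1.01567) ≈ 95.950, so the balance reaches zero during payment 96.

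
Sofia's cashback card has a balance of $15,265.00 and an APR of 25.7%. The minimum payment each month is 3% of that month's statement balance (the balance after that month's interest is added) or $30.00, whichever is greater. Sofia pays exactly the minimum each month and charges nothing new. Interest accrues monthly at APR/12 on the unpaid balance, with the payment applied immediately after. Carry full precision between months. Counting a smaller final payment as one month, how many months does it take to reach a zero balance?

Monthly rate r = 25.7%/12 = 2.14167% = 0.0214167.
While 3% of the post-interest balance exceeds $30.00, each month B ← (B·(1+r))·(1 − 0.03), i.e. B shrinks by the factor (1+r)·0.97 = 0.99077.
This holds for months 1–297. Entering month 298 the balance is $973.14; 3% of the post-interest balance is now below $30.00, so the flat $30.00 minimum applies from here.
From month 298 a fixed $30.00 at rate r clears $973.14 in 56 more payments. Total: 297 + 56 = 353 months.

353 months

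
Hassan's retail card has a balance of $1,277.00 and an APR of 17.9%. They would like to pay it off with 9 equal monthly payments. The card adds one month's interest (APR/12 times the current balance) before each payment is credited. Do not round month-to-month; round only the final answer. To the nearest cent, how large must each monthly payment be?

Monthly rate r = 17.9%/12 = 1.49167% = 0.0149167.
Level-payment amortization: P = B₀·r / (1 − (1+r)^(−n)) = 1277.00·0.0149167 / (1 − 1.01492^(−9)).
Denominator 1 − (1+r)^(−9) = 0.124761244.
P = 19.0486 / 0.124761244 ≈ 152.68.

$152.68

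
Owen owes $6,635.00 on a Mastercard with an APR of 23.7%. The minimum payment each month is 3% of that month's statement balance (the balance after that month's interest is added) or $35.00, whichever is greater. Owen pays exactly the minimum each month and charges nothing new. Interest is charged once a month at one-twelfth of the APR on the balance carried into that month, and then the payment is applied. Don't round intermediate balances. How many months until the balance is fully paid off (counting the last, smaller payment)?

Monthly rate r = 23.7%/12 = 1.975% = 0.01975.
While 3% of the post-interest balance exceeds $35.00, each month B ← (B·(1+r))·(1 − 0.03), i.e. B shrinks by the factor (1+r)·0.97 = 0.98916.
This holds for months 1–162. Entering month 163 the balance is $1,134.60; 3% of the post-interest balance is now below $35.00, so the flat $35.00 minimum applies from here.
From month 163 a fixed $35.00 at rate r clears $1,134.60 in 53 more payments. Total: 162 + 53 = 215 months.

215 months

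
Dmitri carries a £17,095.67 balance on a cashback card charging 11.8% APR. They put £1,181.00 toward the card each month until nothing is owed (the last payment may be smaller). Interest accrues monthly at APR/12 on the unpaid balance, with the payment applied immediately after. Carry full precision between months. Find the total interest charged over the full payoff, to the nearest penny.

Monthly rate r = 11.8%/12 = 0.983333% = 0.00983333.
Payoff takes n = ⌈−ln(1 − rB₀/P)/ln(1+r)⌉ = ⌈15.692⌉ = 16 payments; the last is £818.53.
Total paid = 15·£1,181.00 + £818.53 = £18,533.53.
Total interest = total paid − principal = £18,533.53 − £17,095.67 = £1,437.86.

£1,437.86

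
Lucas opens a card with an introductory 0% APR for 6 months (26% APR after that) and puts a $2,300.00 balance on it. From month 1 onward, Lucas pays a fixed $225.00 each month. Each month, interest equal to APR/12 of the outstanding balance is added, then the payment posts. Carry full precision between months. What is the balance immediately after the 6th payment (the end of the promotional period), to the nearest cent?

$950.00

Promo months 1–6 at r₀ = 0%/12 = 0; months 7+ at r₁ = 26%/12 = 0.0216667.
After month 6 (no interest yet): B = $2,300.00 − 6·$225.00 = $950.00.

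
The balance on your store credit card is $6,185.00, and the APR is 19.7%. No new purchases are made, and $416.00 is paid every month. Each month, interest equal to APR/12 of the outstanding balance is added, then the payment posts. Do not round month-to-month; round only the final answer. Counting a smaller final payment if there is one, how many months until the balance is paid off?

Monthly rate r = 19.7%/12 = 1.64167% = 0.0164167.
Recurrence: B ← B·(1+r) − $416.00.
Month 1: interest $101.54; balance after payment $5,870.54.
Month 2: interest $96.37; balance after payment $5,550.91.
Closed form: n = −ln(1 − rB₀/P)/ln(1+r) = −ln(0.75592)/ln(1.01642) ≈ 17.184, so the balance reaches zero during payment 18.

18 months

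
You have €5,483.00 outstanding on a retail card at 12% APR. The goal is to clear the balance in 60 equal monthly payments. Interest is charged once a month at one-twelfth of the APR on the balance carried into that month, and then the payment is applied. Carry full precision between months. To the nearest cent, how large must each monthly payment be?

Monthly rate r = 12%/12 = 1% = 0.01.
Level-payment amortization: P = B₀·r / (1 − (1+r)^(−n)) = 5483.00·0.01 / (1 − 1.01^(−60)).
Denominator 1 − (1+r)^(−60) = 0.449550384.
P = 54.83 / 0.449550384 ≈ 121.97.

€121.97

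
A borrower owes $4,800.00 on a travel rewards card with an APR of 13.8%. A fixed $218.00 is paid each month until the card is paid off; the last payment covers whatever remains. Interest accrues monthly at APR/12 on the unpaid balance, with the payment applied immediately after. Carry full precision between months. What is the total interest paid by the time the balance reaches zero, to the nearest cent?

Monthly rate r = 13.8%/12 = 1.15% = 0.0115.
Payoff takes n = ⌈−ln(1 − rB₀/P)/ln(1+r)⌉ = ⌈25.535⌉ = 26 payments; the last is $116.86.
Total paid = 25·$218.00 + $116.86 = $5,566.86.
Total interest = total paid − principal = $5,566.86 − $4,800.00 = $766.86.

$766.86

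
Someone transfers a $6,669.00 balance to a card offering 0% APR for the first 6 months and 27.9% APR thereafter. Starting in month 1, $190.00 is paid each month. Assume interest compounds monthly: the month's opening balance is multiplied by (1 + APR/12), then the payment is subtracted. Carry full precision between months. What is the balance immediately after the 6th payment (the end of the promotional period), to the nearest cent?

Promo months 1–6 at r₀ = 0%/12 = 0; months 7+ at r₁ = 27.9%/12 = 0.02325.
After month 6 (no interest yet): B = $6,669.00 − 6·$190.00 = $5,529.00.

$5,529.00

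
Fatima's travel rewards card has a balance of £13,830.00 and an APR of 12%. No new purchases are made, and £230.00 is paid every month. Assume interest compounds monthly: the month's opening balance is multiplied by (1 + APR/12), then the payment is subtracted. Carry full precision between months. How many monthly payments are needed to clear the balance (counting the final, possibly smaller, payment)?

93 months

Monthly rate r = 12%/12 = 1% = 0.01.
Recurrence: B ← B·(1+r) − £230.00.
Month 1: interest £138.30; balance after payment £13,738.30.
Month 2: interest £137.38; balance after payment £13,645.68.
Closed form: n = −ln(1 − rB₀/P)/ln(1+r) = −ln(0.3987)/ln(1.01) ≈ 92.415, so the balance reaches zero during payment 93.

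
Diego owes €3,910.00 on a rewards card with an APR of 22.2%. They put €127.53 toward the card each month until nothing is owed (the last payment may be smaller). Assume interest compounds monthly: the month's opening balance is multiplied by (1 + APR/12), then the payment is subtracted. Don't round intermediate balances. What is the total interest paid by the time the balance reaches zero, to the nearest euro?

€1,917

Monthly rate r = 22.2%/12 = 1.85% = 0.0185.
Payoff takes n = ⌈−ln(1 − rB₀/P)/ln(1+r)⌉ = ⌈45.687⌉ = 46 payments; the last is €87.81.
Total paid = 45·€127.53 + €87.81 = €5,826.66.
Total interest = total paid − principal = €5,826.66 − €3,910.00 = €1,916.66.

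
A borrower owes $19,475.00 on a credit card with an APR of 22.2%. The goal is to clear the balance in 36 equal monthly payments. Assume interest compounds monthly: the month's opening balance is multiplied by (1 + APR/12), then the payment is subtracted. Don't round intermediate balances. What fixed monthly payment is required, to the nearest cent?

$745.78

Monthly rate r = 22.2%/12 = 1.85% = 0.0185.
Level-payment amortization: P = B₀·r / (1 − (1+r)^(−n)) = 19475.00·0.0185 / (1 − 1.0185^(−36)).
Denominator 1 − (1+r)^(−36) = 0.483104442.
P = 360.287 / 0.483104442 ≈ 745.78.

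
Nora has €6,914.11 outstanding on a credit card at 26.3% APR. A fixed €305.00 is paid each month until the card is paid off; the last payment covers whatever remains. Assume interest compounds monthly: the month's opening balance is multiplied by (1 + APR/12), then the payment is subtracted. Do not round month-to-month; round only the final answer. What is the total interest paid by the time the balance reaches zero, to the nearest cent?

Monthly rate r = 26.3%/12 = 2.19167% = 0.0219167.
Payoff takes n = ⌈−ln(1 − rB₀/P)/ln(1+r)⌉ = ⌈31.681⌉ = 32 payments; the last is €208.31.
Total paid = 31·€305.00 + €208.31 = €9,663.31.
Total interest = total paid − principal = €9,663.31 − €6,914.11 = €2,749.20.

€2,749.20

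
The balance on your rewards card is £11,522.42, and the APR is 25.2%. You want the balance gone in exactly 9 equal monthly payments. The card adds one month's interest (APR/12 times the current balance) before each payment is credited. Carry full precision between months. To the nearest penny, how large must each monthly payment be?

Monthly rate r = 25.2%/12 = 2.1% = 0.021.
Level-payment amortization: P = B₀·r / (1 − (1+r)^(−n)) = 11522.42·0.021 / (1 − 1.021^(−9)).
Denominator 1 − (1+r)^(−9) = 0.170591807.
P = 241.971 / 0.170591807 ≈ 1418.42.

£1,418.42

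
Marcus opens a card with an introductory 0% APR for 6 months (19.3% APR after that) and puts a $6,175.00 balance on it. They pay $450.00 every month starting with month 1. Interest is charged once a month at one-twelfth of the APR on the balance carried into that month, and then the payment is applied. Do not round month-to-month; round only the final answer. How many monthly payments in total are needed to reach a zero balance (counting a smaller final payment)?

15 payments

Promo months 1–6 at r₀ = 0%/12 = 0; months 7+ at r₁ = 19.3%/12 = 0.0160833.
After month 6 (no interest yet): B = $6,175.00 − 6·$450.00 = $3,475.00.
Then at r₁ with $450.00/mo: n₂ = −ln(1 − r₁·B/P)/ln(1+r₁) ≈ 8.31 → 9 more payments.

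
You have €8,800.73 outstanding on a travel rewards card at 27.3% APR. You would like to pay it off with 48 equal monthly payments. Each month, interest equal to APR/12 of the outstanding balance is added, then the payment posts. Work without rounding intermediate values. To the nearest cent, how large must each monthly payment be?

€303.21

Monthly rate r = 27.3%/12 = 2.275% = 0.02275.
Level-payment amortization: P = B₀·r / (1 − (1+r)^(−n)) = 8800.73·0.02275 / (1 − 1.02275^(−48)).
Denominator 1 − (1+r)^(−48) = 0.660324231.
P = 200.217 / 0.660324231 ≈ 303.21.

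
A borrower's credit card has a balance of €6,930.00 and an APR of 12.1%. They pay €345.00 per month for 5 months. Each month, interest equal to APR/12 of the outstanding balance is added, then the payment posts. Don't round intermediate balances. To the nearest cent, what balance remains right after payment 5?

€5,526.36

Monthly rate r = 12.1%/12 = 1.00833% = 0.0100833.
Each month: B ← B·(1+r) − €345.00.
Month 1: interest €69.88; balance after payment €6,654.88.
Month 2: interest €67.10; balance after payment €6,376.98.
Month 3: interest €64.30; balance after payment €6,096.28.
Month 4: interest €61.47; balance after payment €5,812.75.
Month 5: interest €58.61; balance after payment €5,526.36.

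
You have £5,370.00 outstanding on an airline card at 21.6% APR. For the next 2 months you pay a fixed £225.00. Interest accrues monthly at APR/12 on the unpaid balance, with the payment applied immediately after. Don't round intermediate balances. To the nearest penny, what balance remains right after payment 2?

£5,111.01

Monthly rate r = 21.6%/12 = 1.8% = 0.018.
Each month: B ← B·(1+r) − £225.00.
Month 1: interest £96.66; balance after payment £5,241.66.
Month 2: interest £94.35; balance after payment £5,111.01.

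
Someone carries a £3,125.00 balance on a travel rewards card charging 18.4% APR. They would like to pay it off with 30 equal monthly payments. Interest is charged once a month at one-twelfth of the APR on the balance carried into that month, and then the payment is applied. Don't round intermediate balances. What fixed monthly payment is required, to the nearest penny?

Monthly rate r = 18.4%/12 = 1.53333% = 0.0153333.
Level-payment amortization: P = B₀·r / (1 − (1+r)^(−n)) = 3125.00·0.0153333 / (1 − 1.01533^(−30)).
Denominator 1 − (1+r)^(−30) = 0.366508676.
P = 47.9167 / 0.366508676 ≈ 130.74.

£130.74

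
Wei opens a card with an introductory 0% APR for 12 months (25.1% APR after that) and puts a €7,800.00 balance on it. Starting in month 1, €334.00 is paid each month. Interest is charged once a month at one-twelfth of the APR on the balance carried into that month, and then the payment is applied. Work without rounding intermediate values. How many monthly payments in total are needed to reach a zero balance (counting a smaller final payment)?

Promo months 1–12 at r₀ = 0%/12 = 0; months 13+ at r₁ = 25.1%/12 = 0.0209167.
After month 12 (no interest yet): B = €7,800.00 − 12·€334.00 = €3,792.00.
Then at r₁ with €334.00/mo: n₂ = −ln(1 − r₁·B/P)/ln(1+r₁) ≈ 13.10 → 14 more payments.

26 months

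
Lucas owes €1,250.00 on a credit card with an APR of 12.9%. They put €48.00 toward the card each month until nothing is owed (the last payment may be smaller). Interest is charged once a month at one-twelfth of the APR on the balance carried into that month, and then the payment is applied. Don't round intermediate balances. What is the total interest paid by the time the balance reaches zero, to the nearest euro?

Monthly rate r = 12.9%/12 = 1.075% = 0.01075.
Payoff takes n = ⌈−ln(1 − rB₀/P)/ln(1+r)⌉ = ⌈30.716⌉ = 31 payments; the last is €34.41.
Total paid = 30·€48.00 + €34.41 = €1,474.41.
Total interest = total paid − principal = €1,474.41 − €1,250.00 = €224.41.

€224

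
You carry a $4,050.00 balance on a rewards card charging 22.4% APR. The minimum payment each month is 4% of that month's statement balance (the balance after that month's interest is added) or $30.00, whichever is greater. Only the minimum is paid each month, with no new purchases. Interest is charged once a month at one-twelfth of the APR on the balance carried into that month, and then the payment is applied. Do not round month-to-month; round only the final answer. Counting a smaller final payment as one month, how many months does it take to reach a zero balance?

110 months

Monthly rate r = 22.4%/12 = 1.86667% = 0.0186667.
While 4% of the post-interest balance exceeds $30.00, each month B ← (B·(1+r))·(1 − 0.04), i.e. B shrinks by the factor (1+r)·0.96 = 0.97792.
This holds for months 1–77. Entering month 78 the balance is $725.79; 4% of the post-interest balance is now below $30.00, so the flat $30.00 minimum applies from here.
From month 78 a fixed $30.00 at rate r clears $725.79 in 33 more payments. Total: 77 + 33 = 110 months.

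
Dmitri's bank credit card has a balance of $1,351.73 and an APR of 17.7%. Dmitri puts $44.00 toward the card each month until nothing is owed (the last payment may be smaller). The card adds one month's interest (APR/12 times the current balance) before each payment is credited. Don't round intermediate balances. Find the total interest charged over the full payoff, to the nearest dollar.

$462

Monthly rate r = 17.7%/12 = 1.475% = 0.01475.
Payoff takes n = ⌈−ln(1 − rB₀/P)/ln(1+r)⌉ = ⌈41.220⌉ = 42 payments; the last is $9.74.
Total paid = 41·$44.00 + $9.74 = $1,813.74.
Total interest = total paid − principal = $1,813.74 − $1,351.73 = $462.01.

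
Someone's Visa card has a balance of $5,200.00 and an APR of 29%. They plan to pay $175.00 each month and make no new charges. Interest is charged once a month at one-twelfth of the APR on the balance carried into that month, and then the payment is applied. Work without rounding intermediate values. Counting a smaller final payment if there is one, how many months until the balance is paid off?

54 months

Monthly rate r = 29%/12 = 2.41667% = 0.0241667.
Recurrence: B ← B·(1+r) − $175.00.
Month 1: interest $125.67; balance after payment $5,150.67.
Month 2: interest $124.47; balance after payment $5,100.14.
Closed form: n = −ln(1 − rB₀/P)/ln(1+r) = −ln(0.2819)/ln(1.02417) ≈ 53.024, so the balance reaches zero during payment 54.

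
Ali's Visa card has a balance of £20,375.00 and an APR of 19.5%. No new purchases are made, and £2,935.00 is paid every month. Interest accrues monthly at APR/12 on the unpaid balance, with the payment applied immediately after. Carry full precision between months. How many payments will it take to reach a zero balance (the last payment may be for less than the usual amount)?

8 payments

Monthly rate r = 19.5%/12 = 1.625% = 0.01625.
Recurrence: B ← B·(1+r) − £2,935.00.
Month 1: interest £331.09; balance after payment £17,771.09.
Month 2: interest £288.78; balance after payment £15,124.87.
Closed form: n = −ln(1 − rB₀/P)/ln(1+r) = −ln(0.88719)/ln(1.01625) ≈ 7.426, so the balance reaches zero during payment 8.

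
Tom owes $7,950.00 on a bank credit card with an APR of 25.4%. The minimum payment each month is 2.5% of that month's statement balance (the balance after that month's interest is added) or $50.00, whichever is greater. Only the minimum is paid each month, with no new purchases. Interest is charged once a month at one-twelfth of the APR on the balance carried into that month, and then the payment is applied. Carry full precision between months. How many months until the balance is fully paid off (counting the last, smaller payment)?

405 months

Monthly rate r = 25.4%/12 = 2.11667% = 0.0211667.
While 2.5% of the post-interest balance exceeds $50.00, each month B ← (B·(1+r))·(1 − 0.025), i.e. B shrinks by the factor (1+r)·0.975 = 0.99564.
This holds for months 1–321. Entering month 322 the balance is $1,953.74; 2.5% of the post-interest balance is now below $50.00, so the flat $50.00 minimum applies from here.
From month 322 a fixed $50.00 at rate r clears $1,953.74 in 84 more payments. Total: 321 + 84 = 405 months.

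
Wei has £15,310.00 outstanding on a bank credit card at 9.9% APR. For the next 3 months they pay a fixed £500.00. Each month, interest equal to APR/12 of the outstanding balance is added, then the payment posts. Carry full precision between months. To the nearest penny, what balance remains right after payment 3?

Monthly rate r = 9.9%/12 = 0.825% = 0.00825.
Each month: B ← B·(1+r) − £500.00.
Month 1: interest £126.31; balance after payment £14,936.31.
Month 2: interest £123.22; balance after payment £14,559.53.
Month 3: interest £120.12; balance after payment £14,179.65.

£14,179.65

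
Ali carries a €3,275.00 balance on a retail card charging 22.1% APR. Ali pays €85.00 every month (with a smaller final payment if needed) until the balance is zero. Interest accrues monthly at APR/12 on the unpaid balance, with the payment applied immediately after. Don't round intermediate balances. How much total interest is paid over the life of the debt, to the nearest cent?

€2,484.17

Monthly rate r = 22.1%/12 = 1.84167% = 0.0184167.
Payoff takes n = ⌈−ln(1 − rB₀/P)/ln(1+r)⌉ = ⌈67.753⌉ = 68 payments; the last is €64.17.
Total paid = 67·€85.00 + €64.17 = €5,759.17.
Total interest = total paid − principal = €5,759.17 − €3,275.00 = €2,484.17.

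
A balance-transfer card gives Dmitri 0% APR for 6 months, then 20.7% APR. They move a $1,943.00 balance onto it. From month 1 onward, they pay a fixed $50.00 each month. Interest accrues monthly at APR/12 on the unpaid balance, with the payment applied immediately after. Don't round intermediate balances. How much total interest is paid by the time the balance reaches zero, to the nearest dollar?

$803

Promo months 1–6 at r₀ = 0%/12 = 0; months 7+ at r₁ = 20.7%/12 = 0.01725.
After month 6 (no interest yet): B = $1,943.00 − 6·$50.00 = $1,643.00.
Then at r₁ with $50.00/mo: n₂ = −ln(1 − r₁·B/P)/ln(1+r₁) ≈ 48.92 → 49 more payments.
Total paid = 54·$50.00 + $45.92 = $2,745.92; interest = $2,745.92 − $1,943.00 = $802.92.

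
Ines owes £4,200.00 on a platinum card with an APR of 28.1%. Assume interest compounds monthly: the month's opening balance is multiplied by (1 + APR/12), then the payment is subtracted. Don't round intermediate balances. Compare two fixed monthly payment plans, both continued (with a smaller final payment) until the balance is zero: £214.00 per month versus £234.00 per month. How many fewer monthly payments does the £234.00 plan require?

3 fewer payments

Monthly rate r = 28.1%/12 = 2.34167% = 0.0234167.
At £214.00/mo: n = ⌈−ln(1 − rB₀/P)/ln(1+r)⌉ = 27 payments (last £126.28); total interest = total paid − £4,200.00 = £1,490.28.
At £234.00/mo: 24 payments (last £130.77); total interest £1,312.77.
Payments saved = 27 − 24 = 3.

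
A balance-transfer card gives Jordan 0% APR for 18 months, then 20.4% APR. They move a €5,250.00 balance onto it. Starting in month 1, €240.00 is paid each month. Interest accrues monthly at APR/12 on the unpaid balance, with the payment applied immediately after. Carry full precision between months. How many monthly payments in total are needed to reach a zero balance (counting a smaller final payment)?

Promo months 1–18 at r₀ = 0%/12 = 0; months 19+ at r₁ = 20.4%/12 = 0.017.
After month 18 (no interest yet): B = €5,250.00 − 18·€240.00 = €930.00.
Then at r₁ with €240.00/mo: n₂ = −ln(1 − r₁·B/P)/ln(1+r₁) ≈ 4.04 → 5 more payments.

23 payments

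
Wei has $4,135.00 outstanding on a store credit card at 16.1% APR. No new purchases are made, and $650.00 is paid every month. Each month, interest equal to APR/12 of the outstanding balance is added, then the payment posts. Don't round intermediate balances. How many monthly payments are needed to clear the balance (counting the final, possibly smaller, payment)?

7 months

Monthly rate r = 16.1%/12 = 1.34167% = 0.0134167.
Recurrence: B ← B·(1+r) − $650.00.
Month 1: interest $55.48; balance after payment $3,540.48.
Month 2: interest $47.50; balance after payment $2,937.98.
Closed form: n = −ln(1 − rB₀/P)/ln(1+r) = −ln(0.91465)/ln(1.01342) ≈ 6.694, so the balance reaches zero during payment 7.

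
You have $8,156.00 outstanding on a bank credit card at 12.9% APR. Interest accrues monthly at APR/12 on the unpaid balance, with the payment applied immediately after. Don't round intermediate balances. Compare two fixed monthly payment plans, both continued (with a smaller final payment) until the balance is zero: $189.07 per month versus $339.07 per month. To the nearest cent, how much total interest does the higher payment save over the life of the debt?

Monthly rate r = 12.9%/12 = 1.075% = 0.01075.
At $189.07/mo: n = ⌈−ln(1 − rB₀/P)/ln(1+r)⌉ = 59 payments (last $52.20); total interest = total paid − $8,156.00 = $2,862.26.
At $339.07/mo: 28 payments (last $332.62); total interest $1,331.51.
Interest saved = $2,862.26 − $1,331.51 = $1,530.75.

$1,530.75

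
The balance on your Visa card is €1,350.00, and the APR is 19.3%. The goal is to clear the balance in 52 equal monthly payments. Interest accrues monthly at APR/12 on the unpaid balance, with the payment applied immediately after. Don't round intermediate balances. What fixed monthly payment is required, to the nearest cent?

€38.51

Monthly rate r = 19.3%/12 = 1.60833% = 0.0160833.
Level-payment amortization: P = B₀·r / (1 − (1+r)^(−n)) = 1350.00·0.0160833 / (1 − 1.01608^(−52)).
Denominator 1 − (1+r)^(−52) = 0.563810751.
P = 21.7125 / 0.563810751 ≈ 38.51.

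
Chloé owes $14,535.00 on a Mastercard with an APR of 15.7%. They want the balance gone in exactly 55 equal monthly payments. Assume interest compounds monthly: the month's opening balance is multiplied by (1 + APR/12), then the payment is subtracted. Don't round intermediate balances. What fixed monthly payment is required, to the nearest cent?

$372.31

Monthly rate r = 15.7%/12 = 1.30833% = 0.0130833.
Level-payment amortization: P = B₀·r / (1 − (1+r)^(−n)) = 14535.00·0.0130833 / (1 − 1.01308^(−55)).
Denominator 1 − (1+r)^(−55) = 0.510767146.
P = 190.166 / 0.510767146 ≈ 372.31.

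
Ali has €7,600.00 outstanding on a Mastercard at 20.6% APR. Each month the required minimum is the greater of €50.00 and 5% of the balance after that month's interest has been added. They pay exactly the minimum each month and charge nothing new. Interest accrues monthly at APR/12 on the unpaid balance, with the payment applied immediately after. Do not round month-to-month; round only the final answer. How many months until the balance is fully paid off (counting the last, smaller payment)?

Monthly rate r = 20.6%/12 = 1.71667% = 0.0171667.
While 5% of the post-interest balance exceeds €50.00, each month B ← (B·(1+r))·(1 − 0.05), i.e. B shrinks by the factor (1+r)·0.95 = 0.96631.
This holds for months 1–60. Entering month 61 the balance is €972.20; 5% of the post-interest balance is now below €50.00, so the flat €50.00 minimum applies from here.
From month 61 a fixed €50.00 at rate r clears €972.20 in 24 more payments. Total: 60 + 24 = 84 months.

84 months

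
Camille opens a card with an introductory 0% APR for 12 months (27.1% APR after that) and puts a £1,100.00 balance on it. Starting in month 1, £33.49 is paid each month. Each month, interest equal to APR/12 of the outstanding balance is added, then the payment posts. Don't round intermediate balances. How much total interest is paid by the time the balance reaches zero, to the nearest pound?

Promo months 1–12 at r₀ = 0%/12 = 0; months 13+ at r₁ = 27.1%/12 = 0.0225833.
After month 12 (no interest yet): B = £1,100.00 − 12·£33.49 = £698.12.
Then at r₁ with £33.49/mo: n₂ = −ln(1 − r₁·B/P)/ln(1+r₁) ≈ 28.49 → 29 more payments.
Total paid = 40·£33.49 + £16.62 = £1,356.22; interest = £1,356.22 − £1,100.00 = £256.22.

£256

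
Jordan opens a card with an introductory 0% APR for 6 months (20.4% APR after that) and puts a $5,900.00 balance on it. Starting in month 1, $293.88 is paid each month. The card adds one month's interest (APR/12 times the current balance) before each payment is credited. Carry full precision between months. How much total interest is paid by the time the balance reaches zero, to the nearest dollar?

Promo months 1–6 at r₀ = 0%/12 = 0; months 7+ at r₁ = 20.4%/12 = 0.017.
After month 6 (no interest yet): B = $5,900.00 − 6·$293.88 = $4,136.72.
Then at r₁ with $293.88/mo: n₂ = −ln(1 − r₁·B/P)/ln(1+r₁) ≈ 16.23 → 17 more payments.
Total paid = 22·$293.88 + $66.62 = $6,531.98; interest = $6,531.98 − $5,900.00 = $631.98.

$632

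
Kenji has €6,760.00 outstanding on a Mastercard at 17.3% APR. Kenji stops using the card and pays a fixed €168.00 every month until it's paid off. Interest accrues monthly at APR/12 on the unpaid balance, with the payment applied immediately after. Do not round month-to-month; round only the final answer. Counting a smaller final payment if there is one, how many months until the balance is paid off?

61 months

Monthly rate r = 17.3%/12 = 1.44167% = 0.0144167.
Recurrence: B ← B·(1+r) − €168.00.
Month 1: interest €97.46; balance after payment €6,689.46.
Month 2: interest €96.44; balance after payment €6,617.90.
Closed form: n = −ln(1 − rB₀/P)/ln(1+r) = −ln(0.4199)/ln(1.01442) ≈ 60.623, so the balance reaches zero during payment 61.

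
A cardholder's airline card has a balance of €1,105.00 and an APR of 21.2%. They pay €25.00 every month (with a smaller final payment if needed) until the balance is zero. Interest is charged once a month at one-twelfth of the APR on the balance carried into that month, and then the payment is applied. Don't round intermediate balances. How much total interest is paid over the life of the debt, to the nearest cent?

€1,062.19

Monthly rate r = 21.2%/12 = 1.76667% = 0.0176667.
Payoff takes n = ⌈−ln(1 − rB₀/P)/ln(1+r)⌉ = ⌈86.686⌉ = 87 payments; the last is €17.19.
Total paid = 86·€25.00 + €17.19 = €2,167.19.
Total interest = total paid − principal = €2,167.19 − €1,105.00 = €1,062.19.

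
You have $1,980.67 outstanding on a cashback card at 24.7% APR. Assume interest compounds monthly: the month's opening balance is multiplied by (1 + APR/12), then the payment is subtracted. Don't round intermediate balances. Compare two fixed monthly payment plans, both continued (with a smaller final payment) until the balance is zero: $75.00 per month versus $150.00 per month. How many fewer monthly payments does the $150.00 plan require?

23 fewer payments

Monthly rate r = 24.7%/12 = 2.05833% = 0.0205833.
At $75.00/mo: n = ⌈−ln(1 − rB₀/P)/ln(1+r)⌉ = 39 payments (last $37.46); total interest = total paid − $1,980.67 = $906.79.
At $150.00/mo: 16 payments (last $85.43); total interest $354.76.
Payments saved = 39 − 16 = 23.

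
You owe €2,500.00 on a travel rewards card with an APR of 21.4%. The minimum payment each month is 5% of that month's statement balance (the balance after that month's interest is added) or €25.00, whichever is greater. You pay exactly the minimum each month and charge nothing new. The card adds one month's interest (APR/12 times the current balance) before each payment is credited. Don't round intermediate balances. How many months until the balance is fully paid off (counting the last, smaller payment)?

73 months

Monthly rate r = 21.4%/12 = 1.78333% = 0.0178333.
While 5% of the post-interest balance exceeds €25.00, each month B ← (B·(1+r))·(1 − 0.05), i.e. B shrinks by the factor (1+r)·0.95 = 0.96694.
This holds for months 1–49. Entering month 50 the balance is €481.45; 5% of the post-interest balance is now below €25.00, so the flat €25.00 minimum applies from here.
From month 50 a fixed €25.00 at rate r clears €481.45 in 24 more payments. Total: 49 + 24 = 73 months.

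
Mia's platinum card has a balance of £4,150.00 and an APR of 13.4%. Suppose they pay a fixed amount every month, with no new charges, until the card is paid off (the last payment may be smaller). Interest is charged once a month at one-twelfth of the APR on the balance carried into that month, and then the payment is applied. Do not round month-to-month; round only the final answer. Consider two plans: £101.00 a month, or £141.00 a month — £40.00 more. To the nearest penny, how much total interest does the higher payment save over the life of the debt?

Monthly rate r = 13.4%/12 = 1.11667% = 0.0111667.
At £101.00/mo: n = ⌈−ln(1 − rB₀/P)/ln(1+r)⌉ = 56 payments (last £29.73); total interest = total paid − £4,150.00 = £1,434.73.
At £141.00/mo: 36 payments (last £124.75); total interest £909.75.
Interest saved = £1,434.73 − £909.75 = £524.98.

£524.98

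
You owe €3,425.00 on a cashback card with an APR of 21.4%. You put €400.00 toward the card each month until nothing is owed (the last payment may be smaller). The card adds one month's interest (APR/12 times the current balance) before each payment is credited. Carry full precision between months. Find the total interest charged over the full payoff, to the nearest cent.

Monthly rate r = 21.4%/12 = 1.78333% = 0.0178333.
Payoff takes n = ⌈−ln(1 − rB₀/P)/ln(1+r)⌉ = ⌈9.374⌉ = 10 payments; the last is €150.46.
Total paid = 9·€400.00 + €150.46 = €3,750.46.
Total interest = total paid − principal = €3,750.46 − €3,425.00 = €325.46.

€325.46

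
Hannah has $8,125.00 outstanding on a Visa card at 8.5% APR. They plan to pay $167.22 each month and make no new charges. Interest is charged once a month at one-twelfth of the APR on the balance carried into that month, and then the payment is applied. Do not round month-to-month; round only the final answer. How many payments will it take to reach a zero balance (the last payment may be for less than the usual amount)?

60 payments

Monthly rate r = 8.5%/12 = 0.708333% = 0.00708333.
Recurrence: B ← B·(1+r) − $167.22.
Month 1: interest $57.55; balance after payment $8,015.33.
Month 2: interest $56.78; balance after payment $7,904.89.
Closed form: n = −ln(1 − rB₀/P)/ln(1+r) = −ln(0.65583)/ln(1.00708) ≈ 59.766, so the balance reaches zero during payment 60.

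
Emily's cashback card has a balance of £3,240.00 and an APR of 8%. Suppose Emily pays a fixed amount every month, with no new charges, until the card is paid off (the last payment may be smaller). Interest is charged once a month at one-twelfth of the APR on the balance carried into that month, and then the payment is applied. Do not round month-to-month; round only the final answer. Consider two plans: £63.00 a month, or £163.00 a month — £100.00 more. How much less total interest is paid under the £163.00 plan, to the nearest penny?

£493.41

Monthly rate r = 8%/12 = 0.666667% = 0.00666667.
At £63.00/mo: n = ⌈−ln(1 − rB₀/P)/ln(1+r)⌉ = 64 payments (last £11.86); total interest = total paid − £3,240.00 = £740.86.
At £163.00/mo: 22 payments (last £64.45); total interest £247.45.
Interest saved = £740.86 − £247.45 = £493.41.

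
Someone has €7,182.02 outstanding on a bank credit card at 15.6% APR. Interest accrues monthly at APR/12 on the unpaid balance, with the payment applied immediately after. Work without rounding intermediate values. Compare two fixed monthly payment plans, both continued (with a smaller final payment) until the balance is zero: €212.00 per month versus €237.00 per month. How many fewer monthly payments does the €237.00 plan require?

6 fewer payments

Monthly rate r = 15.6%/12 = 1.3% = 0.013.
At €212.00/mo: n = ⌈−ln(1 − rB₀/P)/ln(1+r)⌉ = 45 payments (last €200.83); total interest = total paid − €7,182.02 = €2,346.81.
At €237.00/mo: 39 payments (last €183.34); total interest €2,007.32.
Payments saved = 45 − 39 = 6.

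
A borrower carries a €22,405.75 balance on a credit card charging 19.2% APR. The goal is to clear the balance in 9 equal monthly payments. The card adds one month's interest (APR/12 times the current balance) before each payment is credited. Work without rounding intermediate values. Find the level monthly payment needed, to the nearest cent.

€2,692.90

Monthly rate r = 19.2%/12 = 1.6% = 0.016.
Level-payment amortization: P = B₀·r / (1 − (1+r)^(−n)) = 22405.75·0.016 / (1 − 1.016^(−9)).
Denominator 1 − (1+r)^(−9) = 0.1331247.
P = 358.492 / 0.1331247 ≈ 2692.90.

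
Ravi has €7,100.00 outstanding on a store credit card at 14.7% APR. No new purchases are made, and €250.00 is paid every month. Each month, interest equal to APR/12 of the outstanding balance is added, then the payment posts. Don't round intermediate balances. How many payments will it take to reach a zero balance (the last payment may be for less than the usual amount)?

36 payments

Monthly rate r = 14.7%/12 = 1.225% = 0.01225.
Recurrence: B ← B·(1+r) − €250.00.
Month 1: interest €86.97; balance after payment €6,936.98.
Month 2: interest €84.98; balance after payment €6,771.95.
Closed form: n = −ln(1 − rB₀/P)/ln(1+r) = −ln(0.6521)/ln(1.01225) ≈ 35.116, so the balance reaches zero during payment 36.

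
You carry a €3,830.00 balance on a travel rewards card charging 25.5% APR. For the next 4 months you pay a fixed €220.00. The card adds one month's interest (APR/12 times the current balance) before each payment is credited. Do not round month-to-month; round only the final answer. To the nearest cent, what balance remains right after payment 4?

€3,257.63

Monthly rate r = 25.5%/12 = 2.125% = 0.02125.
Each month: B ← B·(1+r) − €220.00.
Month 1: interest €81.39; balance after payment €3,691.39.
Month 2: interest €78.44; balance after payment €3,549.83.
Month 3: interest €75.43; balance after payment €3,405.26.
Month 4: interest €72.36; balance after payment €3,257.63.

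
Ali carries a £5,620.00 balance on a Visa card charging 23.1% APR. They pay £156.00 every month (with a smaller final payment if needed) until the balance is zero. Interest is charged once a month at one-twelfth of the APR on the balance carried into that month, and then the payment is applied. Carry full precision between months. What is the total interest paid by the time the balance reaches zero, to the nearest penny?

£4,054.96

Monthly rate r = 23.1%/12 = 1.925% = 0.01925.
Payoff takes n = ⌈−ln(1 − rB₀/P)/ln(1+r)⌉ = ⌈62.019⌉ = 63 payments; the last is £2.96.
Total paid = 62·£156.00 + £2.96 = £9,674.96.
Total interest = total paid − principal = £9,674.96 − £5,620.00 = £4,054.96.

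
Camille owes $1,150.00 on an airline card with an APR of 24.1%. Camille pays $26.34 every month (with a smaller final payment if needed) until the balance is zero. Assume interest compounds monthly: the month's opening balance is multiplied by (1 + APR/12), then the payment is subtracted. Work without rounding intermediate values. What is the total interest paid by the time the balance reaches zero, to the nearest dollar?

Monthly rate r = 24.1%/12 = 2.00833% = 0.0200833.
Payoff takes n = ⌈−ln(1 − rB₀/P)/ln(1+r)⌉ = ⌈105.321⌉ = 106 payments; the last is $8.50.
Total paid = 105·$26.34 + $8.50 = $2,774.20.
Total interest = total paid − principal = $2,774.20 − $1,150.00 = $1,624.20.

$1,624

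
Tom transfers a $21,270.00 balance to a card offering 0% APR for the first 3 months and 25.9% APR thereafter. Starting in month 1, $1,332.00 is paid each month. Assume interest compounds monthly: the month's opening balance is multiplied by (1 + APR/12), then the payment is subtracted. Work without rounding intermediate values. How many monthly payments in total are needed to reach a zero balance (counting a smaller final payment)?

19 months

Promo months 1–3 at r₀ = 0%/12 = 0; months 4+ at r₁ = 25.9%/12 = 0.0215833.
After month 3 (no interest yet): B = $21,270.00 − 3·$1,332.00 = $17,274.00.
Then at r₁ with $1,332.00/mo: n₂ = −ln(1 − r₁·B/P)/ln(1+r₁) ≈ 15.38 → 16 more payments.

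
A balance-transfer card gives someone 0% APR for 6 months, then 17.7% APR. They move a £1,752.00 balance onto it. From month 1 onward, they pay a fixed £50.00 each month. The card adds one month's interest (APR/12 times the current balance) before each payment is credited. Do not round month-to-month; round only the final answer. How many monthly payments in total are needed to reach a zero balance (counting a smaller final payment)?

Promo months 1–6 at r₀ = 0%/12 = 0; months 7+ at r₁ = 17.7%/12 = 0.01475.
After month 6 (no interest yet): B = £1,752.00 − 6·£50.00 = £1,452.00.
Then at r₁ with £50.00/mo: n₂ = −ln(1 − r₁·B/P)/ln(1+r₁) ≈ 38.19 → 39 more payments.

45 months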